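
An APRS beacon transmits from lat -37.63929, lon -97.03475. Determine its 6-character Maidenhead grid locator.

EF12li

Offset from 180°W / 90°S: lon 82.9652°, lat 52.3607°.
Field: lon ⌊82.9652/20⌋ = 4 → E; lat ⌊52.3607/10⌋ = 5 → F.
Square: lon ⌊2.9652/2⌋ = 1; lat ⌊2.3607/1⌋ = 2.
Subsquare: lon ⌊0.9652/0.0833333⌋ = 11 → l; lat ⌊0.3607/0.0416667⌋ = 8 → i.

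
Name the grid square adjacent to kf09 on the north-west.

Longitude square 0; −1 → -1, wraps to 9, carry into field.
Longitude field K = 10; −1 → 9 = J.
Latitude square 9; +1 → 10, wraps to 0, carry into field.
Latitude field F = 5; +1 → 6 = G.

JG90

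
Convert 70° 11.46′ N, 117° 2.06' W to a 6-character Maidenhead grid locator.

DQ10le

Offset from 180°W / 90°S: lon 62.9657°, lat 160.1910°.
Field: lon ⌊62.9657/20⌋ = 3 → D; lat ⌊160.1910/10⌋ = 16 → Q.
Square: lon ⌊2.9657/2⌋ = 1; lat ⌊0.1910/1⌋ = 0.
Subsquare: lon ⌊0.9657/0.0833333⌋ = 11 → l; lat ⌊0.1910/0.0416667⌋ = 4 → e.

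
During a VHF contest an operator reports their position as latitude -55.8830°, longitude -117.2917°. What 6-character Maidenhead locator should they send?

DD14ic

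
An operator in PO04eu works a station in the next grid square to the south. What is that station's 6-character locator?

PO04et

Latitude subsquare u = 20; −1 → 19 = t.
The longitude characters are unchanged.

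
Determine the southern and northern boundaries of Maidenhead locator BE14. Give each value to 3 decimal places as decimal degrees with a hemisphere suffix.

46.000° S, 45.000° S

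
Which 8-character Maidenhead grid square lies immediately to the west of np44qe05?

NP44pe95

Longitude extended square 0; −1 → -1, wraps to 9, carry into subsquare.
Longitude subsquare q = 16; −1 → 15 = p.
The latitude characters are unchanged.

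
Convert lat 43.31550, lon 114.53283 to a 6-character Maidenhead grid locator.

Shift to the Maidenhead origin (180°W, 90°S): lon 294.5328, lat 133.3155.
Field (20°×10°, letters A–R): 294.5328/20 → 14 → O, 133.3155/10 → 13 → N; chars ON.
Square (2°×1°, digits 0–9): 14.5328/2 → 7, 3.3155/1 → 3; chars 73.
Subsquare (5′×2.5′, letters a–x): 0.5328/0.0833333 → 6 → g, 0.3155/0.0416667 → 7 → h; chars gh.

ON73gh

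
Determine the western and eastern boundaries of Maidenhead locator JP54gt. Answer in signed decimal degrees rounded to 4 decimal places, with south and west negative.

Field J=9, P=15: +9·20° lon, +15·10° lat → SW at lon 0°, lat 60°.
Square 5, 4: +5·2° lon, +4·1° lat → SW at lon 10°, lat 64°.
Subsquare g=6, t=19: +6·0.0833333° lon, +19·0.0416667° lat → SW at lon 10.5°, lat 64.7917°.
Cell spans 0.0833333° lon × 0.0416667° lat.
west 10.5000, east 10.5833.

10.5000, 10.5833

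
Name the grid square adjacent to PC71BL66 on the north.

PC71bl67

Latitude extended square 6; +1 → 7.
The longitude characters are unchanged.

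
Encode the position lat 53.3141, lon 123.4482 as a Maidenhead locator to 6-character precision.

PO13rh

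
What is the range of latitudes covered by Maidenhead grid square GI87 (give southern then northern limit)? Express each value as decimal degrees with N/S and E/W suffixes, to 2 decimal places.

3.00° S, 2.00° S

Field G=6, I=8: +6·20° lon, +8·10° lat → SW at lon -60°, lat -10°.
Square 8, 7: +8·2° lon, +7·1° lat → SW at lon -44°, lat -3°.
Cell spans 2° lon × 1° lat.
south 3.00° S, north 2.00° S.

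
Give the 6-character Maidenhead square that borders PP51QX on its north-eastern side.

Longitude subsquare q = 16; +1 → 17 = r.
Latitude subsquare x = 23; +1 → 24, wraps to 0 = a, carry into square.
Latitude square 1; +1 → 2.

PP52ra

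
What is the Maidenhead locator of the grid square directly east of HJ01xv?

Longitude subsquare x = 23; +1 → 24, wraps to 0 = a, carry into square.
Longitude square 0; +1 → 1.
The latitude characters are unchanged.

HJ11av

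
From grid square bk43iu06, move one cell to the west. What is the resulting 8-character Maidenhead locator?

Longitude extended square 0; −1 → -1, wraps to 9, carry into subsquare.
Longitude subsquare i = 8; −1 → 7 = h.
The latitude characters are unchanged.

BK43hu96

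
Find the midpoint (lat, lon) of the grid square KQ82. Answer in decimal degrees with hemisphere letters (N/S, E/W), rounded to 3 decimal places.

72.500° N, 37.000° E

Field K=10, Q=16: +10·20° lon, +16·10° lat → SW at lon 20°, lat 70°.
Square 8, 2: +8·2° lon, +2·1° lat → SW at lon 36°, lat 72°.
Cell spans 2° lon × 1° lat. Centre is SW corner plus half of each.
latitude 72.500° N, longitude 37.000° E.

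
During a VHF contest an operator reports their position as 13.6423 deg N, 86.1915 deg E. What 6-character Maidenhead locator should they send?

NK33cp

Add 180° to longitude and 90° to latitude: 266.1915, 103.6423.
Field: lon ⌊266.1915/20⌋ = 13 → N; lat ⌊103.6423/10⌋ = 10 → K.
Square: lon ⌊6.1915/2⌋ = 3; lat ⌊3.6423/1⌋ = 3.
Subsquare: lon ⌊0.1915/0.0833333⌋ = 2 → c; lat ⌊0.6423/0.0416667⌋ = 15 → p.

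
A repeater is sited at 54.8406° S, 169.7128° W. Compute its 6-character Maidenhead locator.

AD55dd

Shift to the Maidenhead origin (180°W, 90°S): lon 10.2872, lat 35.1594.
Field: 10.2872/20 → 0 → A, 35.1594/10 → 3 → D; chars AD.
Square: 10.2872/2 → 5, 5.1594/1 → 5; chars 55.
Subsquare: 0.2872/0.0833333 → 3 → d, 0.1594/0.0416667 → 3 → d; chars dd.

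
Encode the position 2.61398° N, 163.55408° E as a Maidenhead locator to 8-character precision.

RJ12so67

Add 180° to longitude and 90° to latitude: 343.55408, 92.61398.
Field: 343.55408/20 → 17 → R, 92.61398/10 → 9 → J; chars RJ.
Square: 3.55408/2 → 1, 2.61398/1 → 2; chars 12.
Subsquare: 1.55408/0.0833333 → 18 → s, 0.61398/0.0416667 → 14 → o; chars so.
Extended square: 0.05408/0.00833333 → 6, 0.03065/0.00416667 → 7; chars 67.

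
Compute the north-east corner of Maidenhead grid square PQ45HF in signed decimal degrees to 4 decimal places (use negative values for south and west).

Field P=15, Q=16: +15·20° lon, +16·10° lat → SW at lon 120°, lat 70°.
Square 4, 5: +4·2° lon, +5·1° lat → SW at lon 128°, lat 75°.
Subsquare h=7, f=5: +7·0.0833333° lon, +5·0.0416667° lat → SW at lon 128.583°, lat 75.2083°.
Cell spans 0.0833333° lon × 0.0416667° lat. NE corner is SW corner plus one full cell.
latitude 75.2500, longitude 128.6667.

75.2500, 128.6667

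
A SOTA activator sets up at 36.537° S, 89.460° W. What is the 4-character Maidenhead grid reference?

EF53

Shift to the Maidenhead origin (180°W, 90°S): lon 90.54, lat 53.46.
Field: lon ⌊90.54/20⌋ = 4 → E; lat ⌊53.46/10⌋ = 5 → F.
Square: lon ⌊10.54/2⌋ = 5; lat ⌊3.46/1⌋ = 3.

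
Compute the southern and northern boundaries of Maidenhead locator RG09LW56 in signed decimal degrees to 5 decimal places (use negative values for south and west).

Field R=17, G=6: +17·20° lon, +6·10° lat → SW at lon 160°, lat -30°.
Square 0, 9: +0·2° lon, +9·1° lat → SW at lon 160°, lat -21°.
Subsquare l=11, w=22: +11·0.0833333° lon, +22·0.0416667° lat → SW at lon 160.917°, lat -20.0833°.
Extended square 5, 6: +5·0.00833333° lon, +6·0.00416667° lat → SW at lon 160.958°, lat -20.0583°.
Cell spans 0.00833333° lon × 0.00416667° lat.
south -20.05833, north -20.05417.

-20.05833, -20.05417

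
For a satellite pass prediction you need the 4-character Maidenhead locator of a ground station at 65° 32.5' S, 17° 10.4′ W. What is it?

Offset from 180°W / 90°S: lon 162.83°, lat 24.46°.
Field: 162.83/20 → 8 → I, 24.46/10 → 2 → C; chars IC.
Square: 2.83/2 → 1, 4.46/1 → 4; chars 14.

IC14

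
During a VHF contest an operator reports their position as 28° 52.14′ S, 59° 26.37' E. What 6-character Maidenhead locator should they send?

LG91rd

Add 180° to longitude and 90° to latitude: 239.4395, 61.1310.
Field: 239.4395/20 → 11 → L, 61.1310/10 → 6 → G; chars LG.
Square: 19.4395/2 → 9, 1.1310/1 → 1; chars 91.
Subsquare: 1.4395/0.0833333 → 17 → r, 0.1310/0.0416667 → 3 → d; chars rd.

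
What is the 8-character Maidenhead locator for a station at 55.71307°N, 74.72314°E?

MO75ir61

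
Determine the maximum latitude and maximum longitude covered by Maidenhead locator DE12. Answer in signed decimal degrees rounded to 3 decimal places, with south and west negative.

-47.000, -116.000

Field D=3, E=4: +3·20° lon, +4·10° lat → SW at lon -120°, lat -50°.
Square 1, 2: +1·2° lon, +2·1° lat → SW at lon -118°, lat -48°.
Cell spans 2° lon × 1° lat. NE corner is SW corner plus one full cell.
latitude -47.000, longitude -116.000.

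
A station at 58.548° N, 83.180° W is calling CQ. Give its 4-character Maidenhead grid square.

Offset from 180°W / 90°S: lon 96.82°, lat 148.55°.
Field: 96.82/20 → 4 → E, 148.55/10 → 14 → O; chars EO.
Square: 16.82/2 → 8, 8.55/1 → 8; chars 88.

EO88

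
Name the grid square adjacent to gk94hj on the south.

Latitude subsquare j = 9; −1 → 8 = i.
The longitude characters are unchanged.

GK94hi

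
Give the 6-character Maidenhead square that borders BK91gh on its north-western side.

Longitude subsquare g = 6; −1 → 5 = f.
Latitude subsquare h = 7; +1 → 8 = i.

BK91fi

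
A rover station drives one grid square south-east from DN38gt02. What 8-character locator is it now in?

DN38gt11

Longitude extended square 0; +1 → 1.
Latitude extended square 2; −1 → 1.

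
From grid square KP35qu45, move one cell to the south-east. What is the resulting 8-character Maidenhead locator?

Longitude extended square 4; +1 → 5.
Latitude extended square 5; −1 → 4.

KP35qu54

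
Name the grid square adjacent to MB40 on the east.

Longitude square 4; +1 → 5.
The latitude characters are unchanged.

MB50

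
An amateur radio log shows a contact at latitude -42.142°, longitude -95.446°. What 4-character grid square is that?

EE27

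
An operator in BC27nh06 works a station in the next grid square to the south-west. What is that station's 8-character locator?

BC27mh95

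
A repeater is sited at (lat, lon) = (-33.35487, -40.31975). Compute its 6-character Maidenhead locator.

GF96up

Offset from 180°W / 90°S: lon 139.6803°, lat 56.6451°.
Field (20°×10°, letters A–R): 139.6803/20 → 6 → G, 56.6451/10 → 5 → F; chars GF.
Square (2°×1°, digits 0–9): 19.6803/2 → 9, 6.6451/1 → 6; chars 96.
Subsquare (5′×2.5′, letters a–x): 1.6803/0.0833333 → 20 → u, 0.6451/0.0416667 → 15 → p; chars up.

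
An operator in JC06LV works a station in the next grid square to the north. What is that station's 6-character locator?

JC06lw

Latitude subsquare v = 21; +1 → 22 = w.
The longitude characters are unchanged.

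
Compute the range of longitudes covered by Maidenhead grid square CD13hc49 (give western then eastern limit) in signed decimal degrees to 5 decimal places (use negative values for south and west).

-137.38333, -137.37500

Field C=2, D=3: +2·20° lon, +3·10° lat → SW at lon -140°, lat -60°.
Square 1, 3: +1·2° lon, +3·1° lat → SW at lon -138°, lat -57°.
Subsquare h=7, c=2: +7·0.0833333° lon, +2·0.0416667° lat → SW at lon -137.417°, lat -56.9167°.
Extended square 4, 9: +4·0.00833333° lon, +9·0.00416667° lat → SW at lon -137.383°, lat -56.8792°.
Cell spans 0.00833333° lon × 0.00416667° lat.
west -137.38333, east -137.37500.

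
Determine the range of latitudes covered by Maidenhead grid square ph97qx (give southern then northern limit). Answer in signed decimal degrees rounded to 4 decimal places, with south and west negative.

-12.0417, -12.0000

Field P=15, H=7: +15·20° lon, +7·10° lat → SW at lon 120°, lat -20°.
Square 9, 7: +9·2° lon, +7·1° lat → SW at lon 138°, lat -13°.
Subsquare q=16, x=23: +16·0.0833333° lon, +23·0.0416667° lat → SW at lon 139.333°, lat -12.0417°.
Cell spans 0.0833333° lon × 0.0416667° lat.
south -12.0417, north -12.0000.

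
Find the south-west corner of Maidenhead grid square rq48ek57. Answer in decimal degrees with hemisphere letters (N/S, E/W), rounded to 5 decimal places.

78.44583° N, 168.37500° E

Field R=17, Q=16: +17·20° lon, +16·10° lat → SW at lon 160°, lat 70°.
Square 4, 8: +4·2° lon, +8·1° lat → SW at lon 168°, lat 78°.
Subsquare e=4, k=10: +4·0.0833333° lon, +10·0.0416667° lat → SW at lon 168.333°, lat 78.4167°.
Extended square 5, 7: +5·0.00833333° lon, +7·0.00416667° lat → SW at lon 168.375°, lat 78.4458°.
latitude 78.44583° N, longitude 168.37500° E.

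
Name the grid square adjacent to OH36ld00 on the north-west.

OH36kd91

Longitude extended square 0; −1 → -1, wraps to 9, carry into subsquare.
Longitude subsquare l = 11; −1 → 10 = k.
Latitude extended square 0; +1 → 1.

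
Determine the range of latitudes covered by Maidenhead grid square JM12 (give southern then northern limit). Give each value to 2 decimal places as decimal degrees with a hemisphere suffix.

32.00° N, 33.00° N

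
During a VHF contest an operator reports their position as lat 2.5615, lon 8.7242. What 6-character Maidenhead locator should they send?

JJ42in

Shift to the Maidenhead origin (180°W, 90°S): lon 188.7242, lat 92.5615.
Field: 188.7242/20 → 9 → J, 92.5615/10 → 9 → J; chars JJ.
Square: 8.7242/2 → 4, 2.5615/1 → 2; chars 42.
Subsquare: 0.7242/0.0833333 → 8 → i, 0.5615/0.0416667 → 13 → n; chars in.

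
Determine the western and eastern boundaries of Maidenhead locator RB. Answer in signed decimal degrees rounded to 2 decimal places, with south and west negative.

160.00, 180.00

Field R=17, B=1: +17·20° lon, +1·10° lat → SW at lon 160°, lat -80°.
Cell spans 20° lon × 10° lat.
west 160.00, east 180.00.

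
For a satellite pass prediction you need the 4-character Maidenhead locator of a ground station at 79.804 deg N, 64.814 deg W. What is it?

Shift to the Maidenhead origin (180°W, 90°S): lon 115.19, lat 169.80.
Field: lon ⌊115.19/20⌋ = 5 → F; lat ⌊169.80/10⌋ = 16 → Q.
Square: lon ⌊15.19/2⌋ = 7; lat ⌊9.80/1⌋ = 9.

FQ79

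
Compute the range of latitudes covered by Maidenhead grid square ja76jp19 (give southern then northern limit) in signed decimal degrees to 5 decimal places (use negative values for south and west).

Field J=9, A=0: +9·20° lon, +0·10° lat → SW at lon 0°, lat -90°.
Square 7, 6: +7·2° lon, +6·1° lat → SW at lon 14°, lat -84°.
Subsquare j=9, p=15: +9·0.0833333° lon, +15·0.0416667° lat → SW at lon 14.75°, lat -83.375°.
Extended square 1, 9: +1·0.00833333° lon, +9·0.00416667° lat → SW at lon 14.7583°, lat -83.3375°.
Cell spans 0.00833333° lon × 0.00416667° lat.
south -83.33750, north -83.33333.

-83.33750, -83.33333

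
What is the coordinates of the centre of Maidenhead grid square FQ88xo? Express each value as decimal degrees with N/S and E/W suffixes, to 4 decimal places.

78.6042° N, 62.0417° W

Field F=5, Q=16: +5·20° lon, +16·10° lat → SW at lon -80°, lat 70°.
Square 8, 8: +8·2° lon, +8·1° lat → SW at lon -64°, lat 78°.
Subsquare x=23, o=14: +23·0.0833333° lon, +14·0.0416667° lat → SW at lon -62.0833°, lat 78.5833°.
Cell spans 0.0833333° lon × 0.0416667° lat. Centre is SW corner plus half of each.
latitude 78.6042° N, longitude 62.0417° W.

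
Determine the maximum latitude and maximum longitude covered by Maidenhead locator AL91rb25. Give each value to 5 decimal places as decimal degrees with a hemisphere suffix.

21.06667° N, 160.55833° W

Field A=0, L=11: +0·20° lon, +11·10° lat → SW at lon -180°, lat 20°.
Square 9, 1: +9·2° lon, +1·1° lat → SW at lon -162°, lat 21°.
Subsquare r=17, b=1: +17·0.0833333° lon, +1·0.0416667° lat → SW at lon -160.583°, lat 21.0417°.
Extended square 2, 5: +2·0.00833333° lon, +5·0.00416667° lat → SW at lon -160.567°, lat 21.0625°.
Cell spans 0.00833333° lon × 0.00416667° lat. NE corner is SW corner plus one full cell.
latitude 21.06667° N, longitude 160.55833° W.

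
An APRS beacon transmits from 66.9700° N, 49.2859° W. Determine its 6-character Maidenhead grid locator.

GP56ix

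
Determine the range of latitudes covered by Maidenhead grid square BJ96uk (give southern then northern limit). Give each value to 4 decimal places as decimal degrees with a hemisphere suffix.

Field B=1, J=9: +1·20° lon, +9·10° lat → SW at lon -160°, lat 0°.
Square 9, 6: +9·2° lon, +6·1° lat → SW at lon -142°, lat 6°.
Subsquare u=20, k=10: +20·0.0833333° lon, +10·0.0416667° lat → SW at lon -140.333°, lat 6.41667°.
Cell spans 0.0833333° lon × 0.0416667° lat.
south 6.4167° N, north 6.4583° N.

6.4167° N, 6.4583° N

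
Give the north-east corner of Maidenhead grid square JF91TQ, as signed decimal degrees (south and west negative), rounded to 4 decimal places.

-38.2917, 19.6667

Field J=9, F=5: +9·20° lon, +5·10° lat → SW at lon 0°, lat -40°.
Square 9, 1: +9·2° lon, +1·1° lat → SW at lon 18°, lat -39°.
Subsquare t=19, q=16: +19·0.0833333° lon, +16·0.0416667° lat → SW at lon 19.5833°, lat -38.3333°.
Cell spans 0.0833333° lon × 0.0416667° lat. NE corner is SW corner plus one full cell.
latitude -38.2917, longitude 19.6667.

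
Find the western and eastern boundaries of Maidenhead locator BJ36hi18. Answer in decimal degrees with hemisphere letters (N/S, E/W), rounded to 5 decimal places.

153.40833° W, 153.40000° W

Field B=1, J=9: +1·20° lon, +9·10° lat → SW at lon -160°, lat 0°.
Square 3, 6: +3·2° lon, +6·1° lat → SW at lon -154°, lat 6°.
Subsquare h=7, i=8: +7·0.0833333° lon, +8·0.0416667° lat → SW at lon -153.417°, lat 6.33333°.
Extended square 1, 8: +1·0.00833333° lon, +8·0.00416667° lat → SW at lon -153.408°, lat 6.36667°.
Cell spans 0.00833333° lon × 0.00416667° lat.
west 153.40833° W, east 153.40000° W.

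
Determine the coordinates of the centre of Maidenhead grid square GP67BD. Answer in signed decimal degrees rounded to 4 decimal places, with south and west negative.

Field G=6, P=15: +6·20° lon, +15·10° lat → SW at lon -60°, lat 60°.
Square 6, 7: +6·2° lon, +7·1° lat → SW at lon -48°, lat 67°.
Subsquare b=1, d=3: +1·0.0833333° lon, +3·0.0416667° lat → SW at lon -47.9167°, lat 67.125°.
Cell spans 0.0833333° lon × 0.0416667° lat. Centre is SW corner plus half of each.
latitude 67.1458, longitude -47.8750.

67.1458, -47.8750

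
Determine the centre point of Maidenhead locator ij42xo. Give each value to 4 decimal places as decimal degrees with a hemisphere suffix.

2.6042° N, 10.0417° W

Field I=8, J=9: +8·20° lon, +9·10° lat → SW at lon -20°, lat 0°.
Square 4, 2: +4·2° lon, +2·1° lat → SW at lon -12°, lat 2°.
Subsquare x=23, o=14: +23·0.0833333° lon, +14·0.0416667° lat → SW at lon -10.0833°, lat 2.58333°.
Cell spans 0.0833333° lon × 0.0416667° lat. Centre is SW corner plus half of each.
latitude 2.6042° N, longitude 10.0417° W.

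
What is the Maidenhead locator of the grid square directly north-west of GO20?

GO11

Longitude square 2; −1 → 1.
Latitude square 0; +1 → 1.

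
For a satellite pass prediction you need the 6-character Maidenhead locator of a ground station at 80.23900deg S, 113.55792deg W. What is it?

Add 180° to longitude and 90° to latitude: 66.4421, 9.7610.
Field: lon ⌊66.4421/20⌋ = 3 → D; lat ⌊9.7610/10⌋ = 0 → A.
Square: lon ⌊6.4421/2⌋ = 3; lat ⌊9.7610/1⌋ = 9.
Subsquare: lon ⌊0.4421/0.0833333⌋ = 5 → f; lat ⌊0.7610/0.0416667⌋ = 18 → s.

DA39fs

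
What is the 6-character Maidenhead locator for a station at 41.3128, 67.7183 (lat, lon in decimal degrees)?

MN31uh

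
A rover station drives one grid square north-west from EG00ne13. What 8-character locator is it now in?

EG00ne04

Longitude extended square 1; −1 → 0.
Latitude extended square 3; +1 → 4.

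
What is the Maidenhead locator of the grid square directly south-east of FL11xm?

FL21al

Longitude subsquare x = 23; +1 → 24, wraps to 0 = a, carry into square.
Longitude square 1; +1 → 2.
Latitude subsquare m = 12; −1 → 11 = l.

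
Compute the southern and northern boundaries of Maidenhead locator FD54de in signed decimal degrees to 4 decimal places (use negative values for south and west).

-55.8333, -55.7917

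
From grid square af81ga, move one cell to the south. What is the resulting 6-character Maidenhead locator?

AF80gx

Latitude subsquare a = 0; −1 → -1, wraps to 23 = x, carry into square.
Latitude square 1; −1 → 0.
The longitude characters are unchanged.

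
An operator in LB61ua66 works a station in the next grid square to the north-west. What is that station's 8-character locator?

LB61ua57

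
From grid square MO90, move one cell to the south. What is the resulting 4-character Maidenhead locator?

MN99

Latitude square 0; −1 → -1, wraps to 9, carry into field.
Latitude field O = 14; −1 → 13 = N.
The longitude characters are unchanged.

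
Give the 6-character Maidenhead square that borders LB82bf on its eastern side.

Longitude subsquare b = 1; +1 → 2 = c.
The latitude characters are unchanged.

LB82cf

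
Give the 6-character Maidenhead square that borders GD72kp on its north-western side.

GD72jq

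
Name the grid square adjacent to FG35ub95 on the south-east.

FG35vb04

Longitude extended square 9; +1 → 10, wraps to 0, carry into subsquare.
Longitude subsquare u = 20; +1 → 21 = v.
Latitude extended square 5; −1 → 4.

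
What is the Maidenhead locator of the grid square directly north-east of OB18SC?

Longitude subsquare s = 18; +1 → 19 = t.
Latitude subsquare c = 2; +1 → 3 = d.

OB18td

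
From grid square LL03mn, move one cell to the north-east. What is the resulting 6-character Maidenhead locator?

Longitude subsquare m = 12; +1 → 13 = n.
Latitude subsquare n = 13; +1 → 14 = o.

LL03no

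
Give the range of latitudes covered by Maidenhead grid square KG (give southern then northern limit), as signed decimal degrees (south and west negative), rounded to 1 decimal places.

Field K=10, G=6: +10·20° lon, +6·10° lat → SW at lon 20°, lat -30°.
Cell spans 20° lon × 10° lat.
south -30.0, north -20.0.

-30.0, -20.0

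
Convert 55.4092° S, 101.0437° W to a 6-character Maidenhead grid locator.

DD94lo

Offset from 180°W / 90°S: lon 78.9563°, lat 34.5908°.
Field: 78.9563/20 → 3 → D, 34.5908/10 → 3 → D; chars DD.
Square: 18.9563/2 → 9, 4.5908/1 → 4; chars 94.
Subsquare: 0.9563/0.0833333 → 11 → l, 0.5908/0.0416667 → 14 → o; chars lo.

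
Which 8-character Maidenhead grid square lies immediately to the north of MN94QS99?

MN94qt90

Latitude extended square 9; +1 → 10, wraps to 0, carry into subsquare.
Latitude subsquare s = 18; +1 → 19 = t.
The longitude characters are unchanged.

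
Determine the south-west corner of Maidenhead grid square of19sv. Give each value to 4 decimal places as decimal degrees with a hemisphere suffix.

Field O=14, F=5: +14·20° lon, +5·10° lat → SW at lon 100°, lat -40°.
Square 1, 9: +1·2° lon, +9·1° lat → SW at lon 102°, lat -31°.
Subsquare s=18, v=21: +18·0.0833333° lon, +21·0.0416667° lat → SW at lon 103.5°, lat -30.125°.
latitude 30.1250° S, longitude 103.5000° E.

30.1250° S, 103.5000° E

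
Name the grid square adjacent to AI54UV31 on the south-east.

AI54uv40

Longitude extended square 3; +1 → 4.
Latitude extended square 1; −1 → 0.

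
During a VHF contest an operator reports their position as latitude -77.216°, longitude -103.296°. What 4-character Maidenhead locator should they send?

DB82

Shift to the Maidenhead origin (180°W, 90°S): lon 76.70, lat 12.78.
Field: lon ⌊76.70/20⌋ = 3 → D; lat ⌊12.78/10⌋ = 1 → B.
Square: lon ⌊16.70/2⌋ = 8; lat ⌊2.78/1⌋ = 2.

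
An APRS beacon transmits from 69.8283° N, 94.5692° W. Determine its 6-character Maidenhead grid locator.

EP29rt

Add 180° to longitude and 90° to latitude: 85.4308, 159.8283.
Field (20°×10°, letters A–R): lon ⌊85.4308/20⌋ = 4 → E; lat ⌊159.8283/10⌋ = 15 → P.
Square (2°×1°, digits 0–9): lon ⌊5.4308/2⌋ = 2; lat ⌊9.8283/1⌋ = 9.
Subsquare (5′×2.5′, letters a–x): lon ⌊1.4308/0.0833333⌋ = 17 → r; lat ⌊0.8283/0.0416667⌋ = 19 → t.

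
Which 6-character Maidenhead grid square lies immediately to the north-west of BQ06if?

BQ06hg

Longitude subsquare i = 8; −1 → 7 = h.
Latitude subsquare f = 5; +1 → 6 = g.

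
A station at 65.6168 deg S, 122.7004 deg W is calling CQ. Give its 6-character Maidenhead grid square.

Offset from 180°W / 90°S: lon 57.2996°, lat 24.3832°.
Field (20°×10°, letters A–R): 57.2996/20 → 2 → C, 24.3832/10 → 2 → C; chars CC.
Square (2°×1°, digits 0–9): 17.2996/2 → 8, 4.3832/1 → 4; chars 84.
Subsquare (5′×2.5′, letters a–x): 1.2996/0.0833333 → 15 → p, 0.3832/0.0416667 → 9 → j; chars pj.

CC84pj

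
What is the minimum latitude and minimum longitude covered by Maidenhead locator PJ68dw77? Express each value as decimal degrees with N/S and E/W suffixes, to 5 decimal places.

8.94583° N, 132.30833° E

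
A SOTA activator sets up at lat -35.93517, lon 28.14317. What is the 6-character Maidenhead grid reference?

Offset from 180°W / 90°S: lon 208.1432°, lat 54.0648°.
Field (20°×10°, letters A–R): lon ⌊208.1432/20⌋ = 10 → K; lat ⌊54.0648/10⌋ = 5 → F.
Square (2°×1°, digits 0–9): lon ⌊8.1432/2⌋ = 4; lat ⌊4.0648/1⌋ = 4.
Subsquare (5′×2.5′, letters a–x): lon ⌊0.1432/0.0833333⌋ = 1 → b; lat ⌊0.0648/0.0416667⌋ = 1 → b.

KF44bb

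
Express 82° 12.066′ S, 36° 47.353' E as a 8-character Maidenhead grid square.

KA87jt41

Offset from 180°W / 90°S: lon 216.78922°, lat 7.79890°.
Field: lon ⌊216.78922/20⌋ = 10 → K; lat ⌊7.79890/10⌋ = 0 → A.
Square: lon ⌊16.78922/2⌋ = 8; lat ⌊7.79890/1⌋ = 7.
Subsquare: lon ⌊0.78922/0.0833333⌋ = 9 → j; lat ⌊0.79890/0.0416667⌋ = 19 → t.
Extended square: lon ⌊0.03922/0.00833333⌋ = 4; lat ⌊0.00723/0.00416667⌋ = 1.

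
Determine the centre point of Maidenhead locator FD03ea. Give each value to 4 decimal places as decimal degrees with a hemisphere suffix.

56.9792° S, 79.6250° W

Field F=5, D=3: +5·20° lon, +3·10° lat → SW at lon -80°, lat -60°.
Square 0, 3: +0·2° lon, +3·1° lat → SW at lon -80°, lat -57°.
Subsquare e=4, a=0: +4·0.0833333° lon, +0·0.0416667° lat → SW at lon -79.6667°, lat -57°.
Cell spans 0.0833333° lon × 0.0416667° lat. Centre is SW corner plus half of each.
latitude 56.9792° S, longitude 79.6250° W.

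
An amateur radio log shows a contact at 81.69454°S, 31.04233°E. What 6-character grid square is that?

KA58mh

Shift to the Maidenhead origin (180°W, 90°S): lon 211.0423, lat 8.3055.
Field: lon ⌊211.0423/20⌋ = 10 → K; lat ⌊8.3055/10⌋ = 0 → A.
Square: lon ⌊11.0423/2⌋ = 5; lat ⌊8.3055/1⌋ = 8.
Subsquare: lon ⌊1.0423/0.0833333⌋ = 12 → m; lat ⌊0.3055/0.0416667⌋ = 7 → h.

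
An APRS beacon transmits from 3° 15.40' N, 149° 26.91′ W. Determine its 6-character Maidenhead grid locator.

BJ53gg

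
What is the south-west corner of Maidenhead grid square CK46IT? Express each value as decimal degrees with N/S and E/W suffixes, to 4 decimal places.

Field C=2, K=10: +2·20° lon, +10·10° lat → SW at lon -140°, lat 10°.
Square 4, 6: +4·2° lon, +6·1° lat → SW at lon -132°, lat 16°.
Subsquare i=8, t=19: +8·0.0833333° lon, +19·0.0416667° lat → SW at lon -131.333°, lat 16.7917°.
latitude 16.7917° N, longitude 131.3333° W.

16.7917° N, 131.3333° W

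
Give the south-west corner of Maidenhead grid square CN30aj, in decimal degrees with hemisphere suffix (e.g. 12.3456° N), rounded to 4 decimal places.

Field C=2, N=13: +2·20° lon, +13·10° lat → SW at lon -140°, lat 40°.
Square 3, 0: +3·2° lon, +0·1° lat → SW at lon -134°, lat 40°.
Subsquare a=0, j=9: +0·0.0833333° lon, +9·0.0416667° lat → SW at lon -134°, lat 40.375°.
latitude 40.3750° N, longitude 134.0000° W.

40.3750° N, 134.0000° W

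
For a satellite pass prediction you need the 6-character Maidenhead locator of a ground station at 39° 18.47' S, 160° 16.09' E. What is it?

RF00dq

Offset from 180°W / 90°S: lon 340.2682°, lat 50.6922°.
Field: lon ⌊340.2682/20⌋ = 17 → R; lat ⌊50.6922/10⌋ = 5 → F.
Square: lon ⌊0.2682/2⌋ = 0; lat ⌊0.6922/1⌋ = 0.
Subsquare: lon ⌊0.2682/0.0833333⌋ = 3 → d; lat ⌊0.6922/0.0416667⌋ = 16 → q.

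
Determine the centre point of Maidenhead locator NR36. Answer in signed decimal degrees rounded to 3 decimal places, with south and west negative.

86.500, 87.000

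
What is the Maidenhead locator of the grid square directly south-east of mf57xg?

Longitude subsquare x = 23; +1 → 24, wraps to 0 = a, carry into square.
Longitude square 5; +1 → 6.
Latitude subsquare g = 6; −1 → 5 = f.

MF67af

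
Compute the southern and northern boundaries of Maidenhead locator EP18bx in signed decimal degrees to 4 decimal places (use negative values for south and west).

68.9583, 69.0000

Field E=4, P=15: +4·20° lon, +15·10° lat → SW at lon -100°, lat 60°.
Square 1, 8: +1·2° lon, +8·1° lat → SW at lon -98°, lat 68°.
Subsquare b=1, x=23: +1·0.0833333° lon, +23·0.0416667° lat → SW at lon -97.9167°, lat 68.9583°.
Cell spans 0.0833333° lon × 0.0416667° lat.
south 68.9583, north 69.0000.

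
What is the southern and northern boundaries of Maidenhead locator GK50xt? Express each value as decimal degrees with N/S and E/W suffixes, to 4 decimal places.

Field G=6, K=10: +6·20° lon, +10·10° lat → SW at lon -60°, lat 10°.
Square 5, 0: +5·2° lon, +0·1° lat → SW at lon -50°, lat 10°.
Subsquare x=23, t=19: +23·0.0833333° lon, +19·0.0416667° lat → SW at lon -48.0833°, lat 10.7917°.
Cell spans 0.0833333° lon × 0.0416667° lat.
south 10.7917° N, north 10.8333° N.

10.7917° N, 10.8333° N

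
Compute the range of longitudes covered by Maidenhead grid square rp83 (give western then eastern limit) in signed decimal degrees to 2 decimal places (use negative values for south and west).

Field R=17, P=15: +17·20° lon, +15·10° lat → SW at lon 160°, lat 60°.
Square 8, 3: +8·2° lon, +3·1° lat → SW at lon 176°, lat 63°.
Cell spans 2° lon × 1° lat.
west 176.00, east 178.00.

176.00, 178.00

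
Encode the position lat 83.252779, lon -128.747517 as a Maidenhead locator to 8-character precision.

Shift to the Maidenhead origin (180°W, 90°S): lon 51.25248, lat 173.25278.
Field (20°×10°, letters A–R): 51.25248/20 → 2 → C, 173.25278/10 → 17 → R; chars CR.
Square (2°×1°, digits 0–9): 11.25248/2 → 5, 3.25278/1 → 3; chars 53.
Subsquare (5′×2.5′, letters a–x): 1.25248/0.0833333 → 15 → p, 0.25278/0.0416667 → 6 → g; chars pg.
Extended square (30″×15″, digits 0–9): 0.00248/0.00833333 → 0, 0.00278/0.00416667 → 0; chars 00.

CR53pg00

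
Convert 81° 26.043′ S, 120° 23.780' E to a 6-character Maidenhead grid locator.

PA08en

Offset from 180°W / 90°S: lon 300.3963°, lat 8.5660°.
Field: 300.3963/20 → 15 → P, 8.5660/10 → 0 → A; chars PA.
Square: 0.3963/2 → 0, 8.5660/1 → 8; chars 08.
Subsquare: 0.3963/0.0833333 → 4 → e, 0.5660/0.0416667 → 13 → n; chars en.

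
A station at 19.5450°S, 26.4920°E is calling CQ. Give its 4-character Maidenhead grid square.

KH30

Shift to the Maidenhead origin (180°W, 90°S): lon 206.49, lat 70.45.
Field: 206.49/20 → 10 → K, 70.45/10 → 7 → H; chars KH.
Square: 6.49/2 → 3, 0.45/1 → 0; chars 30.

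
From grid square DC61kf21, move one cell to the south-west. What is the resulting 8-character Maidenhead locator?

Longitude extended square 2; −1 → 1.
Latitude extended square 1; −1 → 0.

DC61kf10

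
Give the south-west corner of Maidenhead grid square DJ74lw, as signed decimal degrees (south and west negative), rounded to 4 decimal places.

4.9167, -105.0833

Field D=3, J=9: +3·20° lon, +9·10° lat → SW at lon -120°, lat 0°.
Square 7, 4: +7·2° lon, +4·1° lat → SW at lon -106°, lat 4°.
Subsquare l=11, w=22: +11·0.0833333° lon, +22·0.0416667° lat → SW at lon -105.083°, lat 4.91667°.
latitude 4.9167, longitude -105.0833.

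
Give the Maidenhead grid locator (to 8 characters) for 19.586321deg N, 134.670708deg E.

Shift to the Maidenhead origin (180°W, 90°S): lon 314.67071, lat 109.58632.
Field: lon ⌊314.67071/20⌋ = 15 → P; lat ⌊109.58632/10⌋ = 10 → K.
Square: lon ⌊14.67071/2⌋ = 7; lat ⌊9.58632/1⌋ = 9.
Subsquare: lon ⌊0.67071/0.0833333⌋ = 8 → i; lat ⌊0.58632/0.0416667⌋ = 14 → o.
Extended square: lon ⌊0.00404/0.00833333⌋ = 0; lat ⌊0.00299/0.00416667⌋ = 0.

PK79io00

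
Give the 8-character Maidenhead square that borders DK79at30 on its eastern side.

DK79at40

Longitude extended square 3; +1 → 4.
The latitude characters are unchanged.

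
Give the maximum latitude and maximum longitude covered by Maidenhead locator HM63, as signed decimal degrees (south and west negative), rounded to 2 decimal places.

Field H=7, M=12: +7·20° lon, +12·10° lat → SW at lon -40°, lat 30°.
Square 6, 3: +6·2° lon, +3·1° lat → SW at lon -28°, lat 33°.
Cell spans 2° lon × 1° lat. NE corner is SW corner plus one full cell.
latitude 34.00, longitude -26.00.

34.00, -26.00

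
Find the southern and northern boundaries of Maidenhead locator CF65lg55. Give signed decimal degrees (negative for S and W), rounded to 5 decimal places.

Field C=2, F=5: +2·20° lon, +5·10° lat → SW at lon -140°, lat -40°.
Square 6, 5: +6·2° lon, +5·1° lat → SW at lon -128°, lat -35°.
Subsquare l=11, g=6: +11·0.0833333° lon, +6·0.0416667° lat → SW at lon -127.083°, lat -34.75°.
Extended square 5, 5: +5·0.00833333° lon, +5·0.00416667° lat → SW at lon -127.042°, lat -34.7292°.
Cell spans 0.00833333° lon × 0.00416667° lat.
south -34.72917, north -34.72500.

-34.72917, -34.72500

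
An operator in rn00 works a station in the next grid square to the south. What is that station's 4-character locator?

Latitude square 0; −1 → -1, wraps to 9, carry into field.
Latitude field N = 13; −1 → 12 = M.
The longitude characters are unchanged.

RM09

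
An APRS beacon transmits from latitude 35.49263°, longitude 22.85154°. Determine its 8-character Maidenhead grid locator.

KM15kl28

Shift to the Maidenhead origin (180°W, 90°S): lon 202.85154, lat 125.49263.
Field: 202.85154/20 → 10 → K, 125.49263/10 → 12 → M; chars KM.
Square: 2.85154/2 → 1, 5.49263/1 → 5; chars 15.
Subsquare: 0.85154/0.0833333 → 10 → k, 0.49263/0.0416667 → 11 → l; chars kl.
Extended square: 0.01821/0.00833333 → 2, 0.03430/0.00416667 → 8; chars 28.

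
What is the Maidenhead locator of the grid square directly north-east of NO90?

Longitude square 9; +1 → 10, wraps to 0, carry into field.
Longitude field N = 13; +1 → 14 = O.
Latitude square 0; +1 → 1.

OO01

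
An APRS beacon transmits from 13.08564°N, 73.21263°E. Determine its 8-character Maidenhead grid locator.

MK63oc50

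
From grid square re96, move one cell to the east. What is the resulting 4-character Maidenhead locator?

AE06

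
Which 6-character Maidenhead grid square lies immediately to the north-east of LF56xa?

Longitude subsquare x = 23; +1 → 24, wraps to 0 = a, carry into square.
Longitude square 5; +1 → 6.
Latitude subsquare a = 0; +1 → 1 = b.

LF66ab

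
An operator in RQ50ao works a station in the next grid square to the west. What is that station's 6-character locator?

Longitude subsquare a = 0; −1 → -1, wraps to 23 = x, carry into square.
Longitude square 5; −1 → 4.
The latitude characters are unchanged.

RQ40xo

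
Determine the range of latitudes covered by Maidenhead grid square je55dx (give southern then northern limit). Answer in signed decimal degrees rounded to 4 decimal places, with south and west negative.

-44.0417, -44.0000

Field J=9, E=4: +9·20° lon, +4·10° lat → SW at lon 0°, lat -50°.
Square 5, 5: +5·2° lon, +5·1° lat → SW at lon 10°, lat -45°.
Subsquare d=3, x=23: +3·0.0833333° lon, +23·0.0416667° lat → SW at lon 10.25°, lat -44.0417°.
Cell spans 0.0833333° lon × 0.0416667° lat.
south -44.0417, north -44.0000.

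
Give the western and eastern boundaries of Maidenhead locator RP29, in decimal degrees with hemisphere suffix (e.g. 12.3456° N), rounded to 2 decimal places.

164.00° E, 166.00° E

Field R=17, P=15: +17·20° lon, +15·10° lat → SW at lon 160°, lat 60°.
Square 2, 9: +2·2° lon, +9·1° lat → SW at lon 164°, lat 69°.
Cell spans 2° lon × 1° lat.
west 164.00° E, east 166.00° E.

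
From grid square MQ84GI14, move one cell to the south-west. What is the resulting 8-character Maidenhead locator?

MQ84gi03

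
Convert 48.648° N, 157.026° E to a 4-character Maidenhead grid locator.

QN88

Add 180° to longitude and 90° to latitude: 337.03, 138.65.
Field: lon ⌊337.03/20⌋ = 16 → Q; lat ⌊138.65/10⌋ = 13 → N.
Square: lon ⌊17.03/2⌋ = 8; lat ⌊8.65/1⌋ = 8.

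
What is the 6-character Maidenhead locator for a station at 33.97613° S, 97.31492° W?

EF16ia

Add 180° to longitude and 90° to latitude: 82.6851, 56.0239.
Field: lon ⌊82.6851/20⌋ = 4 → E; lat ⌊56.0239/10⌋ = 5 → F.
Square: lon ⌊2.6851/2⌋ = 1; lat ⌊6.0239/1⌋ = 6.
Subsquare: lon ⌊0.6851/0.0833333⌋ = 8 → i; lat ⌊0.0239/0.0416667⌋ = 0 → a.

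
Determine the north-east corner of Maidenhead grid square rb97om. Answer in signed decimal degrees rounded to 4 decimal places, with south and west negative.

Field R=17, B=1: +17·20° lon, +1·10° lat → SW at lon 160°, lat -80°.
Square 9, 7: +9·2° lon, +7·1° lat → SW at lon 178°, lat -73°.
Subsquare o=14, m=12: +14·0.0833333° lon, +12·0.0416667° lat → SW at lon 179.167°, lat -72.5°.
Cell spans 0.0833333° lon × 0.0416667° lat. NE corner is SW corner plus one full cell.
latitude -72.4583, longitude 179.2500.

-72.4583, 179.2500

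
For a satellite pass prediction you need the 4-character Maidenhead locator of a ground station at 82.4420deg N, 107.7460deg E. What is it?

Add 180° to longitude and 90° to latitude: 287.75, 172.44.
Field: 287.75/20 → 14 → O, 172.44/10 → 17 → R; chars OR.
Square: 7.75/2 → 3, 2.44/1 → 2; chars 32.

OR32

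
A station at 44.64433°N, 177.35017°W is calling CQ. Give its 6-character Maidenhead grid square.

AN14hp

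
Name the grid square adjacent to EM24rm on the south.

Latitude subsquare m = 12; −1 → 11 = l.
The longitude characters are unchanged.

EM24rl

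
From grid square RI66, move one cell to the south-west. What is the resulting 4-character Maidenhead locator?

Longitude square 6; −1 → 5.
Latitude square 6; −1 → 5.

RI55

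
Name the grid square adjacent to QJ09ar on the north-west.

PJ99xs

Longitude subsquare a = 0; −1 → -1, wraps to 23 = x, carry into square.
Longitude square 0; −1 → -1, wraps to 9, carry into field.
Longitude field Q = 16; −1 → 15 = P.
Latitude subsquare r = 17; +1 → 18 = s.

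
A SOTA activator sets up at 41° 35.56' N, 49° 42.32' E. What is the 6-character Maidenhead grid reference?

LN41uo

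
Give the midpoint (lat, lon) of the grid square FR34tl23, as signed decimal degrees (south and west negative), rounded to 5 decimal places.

84.47292, -72.39583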